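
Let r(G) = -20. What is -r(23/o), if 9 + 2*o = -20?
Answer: 20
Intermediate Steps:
o = -29/2 (o = -9/2 + (1/2)*(-20) = -9/2 - 10 = -29/2 ≈ -14.500)
-r(23/o) = -1*(-20) = 20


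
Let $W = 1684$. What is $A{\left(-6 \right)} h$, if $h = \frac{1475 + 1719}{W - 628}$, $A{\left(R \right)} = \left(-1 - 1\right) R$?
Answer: $\frac{1597}{44} \approx 36.295$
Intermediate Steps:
$A{\left(R \right)} = - 2 R$
$h = \frac{1597}{528}$ ($h = \frac{1475 + 1719}{1684 - 628} = \frac{3194}{1056} = 3194 \cdot \frac{1}{1056} = \frac{1597}{528} \approx 3.0246$)
$A{\left(-6 \right)} h = \left(-2\right) \left(-6\right) \frac{1597}{528} = 12 \cdot \frac{1597}{528} = \frac{1597}{44}$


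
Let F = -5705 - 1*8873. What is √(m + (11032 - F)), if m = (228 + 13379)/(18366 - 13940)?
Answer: √501746704942/4426 ≈ 160.04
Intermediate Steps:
F = -14578 (F = -5705 - 8873 = -14578)
m = 13607/4426 ≈ 3.0743
√(m + (11032 - F)) = √(13607/4426 + (11032 - 1*(-14578))) = √(13607/4426 + (11032 + 14578)) = √(13607/4426 + 25610) = √(113363467/4426) = √501746704942/4426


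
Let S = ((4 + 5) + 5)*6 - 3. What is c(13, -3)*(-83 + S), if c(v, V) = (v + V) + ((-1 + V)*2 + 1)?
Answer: -6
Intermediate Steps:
S = 81 (S = (9 + 5)*6 - 3 = 14*6 - 3 = 84 - 3 = 81)
c(v, V) = -1 + v + 3*V (c(v, V) = (V + v) + ((-2 + 2*V) + 1) = (V + v) + (-1 + 2*V) = -1 + v + 3*V)
c(13, -3)*(-83 + S) = (-1 + 13 + 3*(-3))*(-83 + 81) = (-1 + 13 - 9)*(-2) = 3*(-2) = -6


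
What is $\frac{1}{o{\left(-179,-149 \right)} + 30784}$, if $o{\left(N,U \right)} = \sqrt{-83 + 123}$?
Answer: $\frac{3848}{118456827} - \frac{\sqrt{10}}{473827308} \approx 3.2478 \cdot 10^{-5}$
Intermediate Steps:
$o{\left(N,U \right)} = 2 \sqrt{10}$ ($o{\left(N,U \right)} = \sqrt{40} = 2 \sqrt{10}$)
$\frac{1}{o{\left(-179,-149 \right)} + 30784} = \frac{1}{2 \sqrt{10} + 30784} = \frac{1}{30784 + 2 \sqrt{10}}$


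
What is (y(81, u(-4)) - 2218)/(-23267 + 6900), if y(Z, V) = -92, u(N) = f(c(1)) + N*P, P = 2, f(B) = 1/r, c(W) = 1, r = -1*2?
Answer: 2310/16367 ≈ 0.14114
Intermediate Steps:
r = -2
f(B) = -½ (f(B) = 1/(-2) = -½)
u(N) = -½ + 2*N (u(N) = -½ + N*2 = -½ + 2*N)
(y(81, u(-4)) - 2218)/(-23267 + 6900) = (-92 - 2218)/(-23267 + 6900) = -2310/(-16367) = -2310*(-1/16367) = 2310/16367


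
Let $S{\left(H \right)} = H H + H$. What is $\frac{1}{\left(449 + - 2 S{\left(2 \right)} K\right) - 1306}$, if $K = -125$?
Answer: $\frac{1}{643} \approx 0.0015552$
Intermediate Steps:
$S{\left(H \right)} = H + H^{2}$ ($S{\left(H \right)} = H^{2} + H = H + H^{2}$)
$\frac{1}{\left(449 + - 2 S{\left(2 \right)} K\right) - 1306} = \frac{1}{\left(449 + - 2 \cdot 2 \left(1 + 2\right) \left(-125\right)\right) - 1306} = \frac{1}{\left(449 + - 2 \cdot 2 \cdot 3 \left(-125\right)\right) - 1306} = \frac{1}{\left(449 + \left(-2\right) 6 \left(-125\right)\right) - 1306} = \frac{1}{\left(449 - -1500\right) - 1306} = \frac{1}{\left(449 + 1500\right) - 1306} = \frac{1}{1949 - 1306} = \frac{1}{643}$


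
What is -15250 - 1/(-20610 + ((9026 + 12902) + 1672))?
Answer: -45597501/2990 ≈ -15250.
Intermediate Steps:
-15250 - 1/(-20610 + ((9026 + 12902) + 1672)) = -15250 - 1/(-20610 + (21928 + 1672)) = -15250 - 1/(-20610 + 23600) = -15250 - 1/2990 = -45597501/2990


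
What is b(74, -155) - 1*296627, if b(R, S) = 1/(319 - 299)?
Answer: -5932539/20 ≈ -2.9663e+5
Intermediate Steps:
b(R, S) = 1/20
b(74, -155) - 1*296627 = 1/20 - 1*296627 = 1/20 - 296627 = -5932539/20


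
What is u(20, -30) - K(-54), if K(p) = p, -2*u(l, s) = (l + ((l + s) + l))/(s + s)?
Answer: 217/4 ≈ 54.250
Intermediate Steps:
u(l, s) = -(s + 3*l)/(4*s) (u(l, s) = -(l + ((l + s) + l))/(2*(s + s)) = -(l + (s + 2*l))/(2*(2*s)) = -(s + 3*l)*1/(2*s)/2 = -(s + 3*l)/(4*s))
u(20, -30) - K(-54) = (¼)*(-1*(-30) - 3*20)/(-30) - 1*(-54) = (¼)*(-1/30)*(30 - 60) + 54 = (¼)*(-1/30)*(-30) + 54 = ¼ + 54 = 217/4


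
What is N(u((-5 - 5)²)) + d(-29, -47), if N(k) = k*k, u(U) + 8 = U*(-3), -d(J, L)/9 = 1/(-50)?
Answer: 4743209/50 ≈ 94864.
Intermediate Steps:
d(J, L) = 9/50 (d(J, L) = -9/(-50) = -9*(-1/50) = 9/50)
u(U) = -8 - 3*U (u(U) = -8 + U*(-3) = -8 - 3*U)
N(k) = k²
N(u((-5 - 5)²)) + d(-29, -47) = (-8 - 3*(-5 - 5)²)² + 9/50 = (-8 - 3*(-10)²)² + 9/50 = (-8 - 3*100)² + 9/50 = (-8 - 300)² + 9/50 = (-308)² + 9/50 = 94864 + 9/50 = 4743209/50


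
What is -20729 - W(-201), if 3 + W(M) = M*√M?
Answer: -20726 + 201*I*√201 ≈ -20726.0 + 2849.7*I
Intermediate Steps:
W(M) = -3 + M^(3/2) (W(M) = -3 + M*√M = -3 + M^(3/2))
-20729 - W(-201) = -20729 - (-3 + (-201)^(3/2)) = -20729 - (-3 - 201*I*√201) = -20729 + (3 + 201*I*√201) = -20726 + 201*I*√201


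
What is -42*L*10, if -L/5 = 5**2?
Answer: 52500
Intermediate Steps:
L = -125 (L = -5*5**2 = -5*25 = -125)
-42*L*10 = -42*(-125)*10 = 5250*10 = 52500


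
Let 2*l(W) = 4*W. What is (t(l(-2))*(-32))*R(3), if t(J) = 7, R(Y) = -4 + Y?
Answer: 224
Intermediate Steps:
l(W) = 2*W (l(W) = (4*W)/2 = 2*W)
(t(l(-2))*(-32))*R(3) = (7*(-32))*(-4 + 3) = -224*(-1) = 224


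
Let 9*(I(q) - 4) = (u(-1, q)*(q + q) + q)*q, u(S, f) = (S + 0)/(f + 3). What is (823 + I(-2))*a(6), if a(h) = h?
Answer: 14878/3 ≈ 4959.3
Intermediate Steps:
u(S, f) = S/(3 + f)
I(q) = 4 + q*(q - 2*q/(3 + q))/9 (I(q) = 4 + (((-1/(3 + q))*(q + q) + q)*q)/9 = 4 + (((-1/(3 + q))*(2*q) + q)*q)/9 = 4 + ((-2*q/(3 + q) + q)*q)/9 = 4 + ((q - 2*q/(3 + q))*q)/9 = 4 + (q*(q - 2*q/(3 + q)))/9 = 4 + q*(q - 2*q/(3 + q))/9)
(823 + I(-2))*a(6) = (823 + (108 + (-2)² + (-2)³ + 36*(-2))/(9*(3 - 2)))*6 = (823 + (⅑)*(108 + 4 - 8 - 72)/1)*6 = (823 + (⅑)*1*32)*6 = (823 + 32/9)*6 = (7439/9)*6 = 14878/3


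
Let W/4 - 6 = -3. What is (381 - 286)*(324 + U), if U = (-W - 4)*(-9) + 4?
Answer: 44840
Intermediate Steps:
W = 12 (W = 24 + 4*(-3) = 24 - 12 = 12)
U = 148 (U = (-1*12 - 4)*(-9) + 4 = (-12 - 4)*(-9) + 4 = -16*(-9) + 4 = 144 + 4 = 148)
(381 - 286)*(324 + U) = (381 - 286)*(324 + 148) = 95*472 = 44840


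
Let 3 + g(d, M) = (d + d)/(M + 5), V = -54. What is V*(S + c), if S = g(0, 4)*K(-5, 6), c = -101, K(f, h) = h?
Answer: 6426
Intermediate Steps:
g(d, M) = -3 + 2*d/(5 + M) (g(d, M) = -3 + (d + d)/(M + 5) = -3 + (2*d)/(5 + M) = -3 + 2*d/(5 + M))
S = -18 (S = ((-15 - 3*4 + 2*0)/(5 + 4))*6 = ((-15 - 12 + 0)/9)*6 = ((⅑)*(-27))*6 = -3*6 = -18)
V*(S + c) = -54*(-18 - 101) = -54*(-119) = 6426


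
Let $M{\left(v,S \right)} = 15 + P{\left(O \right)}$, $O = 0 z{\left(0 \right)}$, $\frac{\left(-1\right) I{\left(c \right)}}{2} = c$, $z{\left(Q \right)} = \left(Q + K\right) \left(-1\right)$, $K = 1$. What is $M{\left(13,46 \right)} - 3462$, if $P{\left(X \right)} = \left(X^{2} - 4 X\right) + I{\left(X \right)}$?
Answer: $-3447$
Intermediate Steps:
$z{\left(Q \right)} = -1 - Q$ ($z{\left(Q \right)} = \left(Q + 1\right) \left(-1\right) = \left(1 + Q\right) \left(-1\right) = -1 - Q$)
$I{\left(c \right)} = - 2 c$
$O = 0$ ($O = 0 \left(-1 - 0\right) = 0 \left(-1 + 0\right) = 0 \left(-1\right) = 0$)
$P{\left(X \right)} = X^{2} - 6 X$ ($P{\left(X \right)} = \left(X^{2} - 4 X\right) - 2 X = X^{2} - 6 X$)
$M{\left(v,S \right)} = 15$ ($M{\left(v,S \right)} = 15 + 0 \left(-6 + 0\right) = 15 + 0 \left(-6\right) = 15 + 0 = 15$)
$M{\left(13,46 \right)} - 3462 = 15 - 3462 = -3447$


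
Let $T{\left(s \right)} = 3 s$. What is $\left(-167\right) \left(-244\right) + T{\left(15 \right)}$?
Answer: $40793$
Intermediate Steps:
$\left(-167\right) \left(-244\right) + T{\left(15 \right)} = \left(-167\right) \left(-244\right) + 3 \cdot 15 = 40748 + 45 = 40793$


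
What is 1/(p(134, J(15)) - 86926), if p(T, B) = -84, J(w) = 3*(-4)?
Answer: -1/87010 ≈ -1.1493e-5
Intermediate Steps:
J(w) = -12
1/(p(134, J(15)) - 86926) = 1/(-84 - 86926) = 1/(-87010) = -1/87010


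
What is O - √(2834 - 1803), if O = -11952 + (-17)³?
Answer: -16865 - √1031 ≈ -16897.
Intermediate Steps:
O = -16865 (O = -11952 - 4913 = -16865)
O - √(2834 - 1803) = -16865 - √(2834 - 1803) = -16865 - √1031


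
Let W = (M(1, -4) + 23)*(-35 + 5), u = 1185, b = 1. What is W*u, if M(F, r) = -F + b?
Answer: -817650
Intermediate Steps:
M(F, r) = 1 - F (M(F, r) = -F + 1 = 1 - F)
W = -690 (W = ((1 - 1*1) + 23)*(-35 + 5) = ((1 - 1) + 23)*(-30) = (0 + 23)*(-30) = 23*(-30) = -690)
W*u = -690*1185 = -817650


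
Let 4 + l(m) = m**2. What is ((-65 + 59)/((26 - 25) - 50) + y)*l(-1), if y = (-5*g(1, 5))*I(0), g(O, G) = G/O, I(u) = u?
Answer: -18/49 ≈ -0.36735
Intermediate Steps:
y = 0 (y = -25/1*0 = -25*0 = 0)
l(m) = -4 + m**2
((-65 + 59)/((26 - 25) - 50) + y)*l(-1) = ((-65 + 59)/((26 - 25) - 50) + 0)*(-4 + (-1)**2) = (-6/(1 - 50) + 0)*(-4 + 1) = (-6/(-49) + 0)*(-3) = (-6*(-1/49) + 0)*(-3) = (6/49 + 0)*(-3) = (6/49)*(-3) = -18/49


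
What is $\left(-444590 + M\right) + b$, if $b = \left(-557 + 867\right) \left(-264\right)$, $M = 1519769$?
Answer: $993339$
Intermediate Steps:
$b = -81840$ ($b = 310 \left(-264\right) = -81840$)
$\left(-444590 + M\right) + b = \left(-444590 + 1519769\right) - 81840 = 1075179 - 81840 = 993339$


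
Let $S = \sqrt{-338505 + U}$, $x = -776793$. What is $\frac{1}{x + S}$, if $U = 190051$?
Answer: $- \frac{776793}{603407513303} - \frac{i \sqrt{148454}}{603407513303} \approx -1.2873 \cdot 10^{-6} - 6.3854 \cdot 10^{-10} i$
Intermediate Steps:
$S = i \sqrt{148454}$ ($S = \sqrt{-338505 + 190051} = \sqrt{-148454} = i \sqrt{148454} \approx 385.3 i$)
$\frac{1}{x + S} = \frac{1}{-776793 + i \sqrt{148454}}$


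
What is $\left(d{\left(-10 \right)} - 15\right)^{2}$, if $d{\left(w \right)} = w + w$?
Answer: $1225$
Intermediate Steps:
$d{\left(w \right)} = 2 w$
$\left(d{\left(-10 \right)} - 15\right)^{2} = \left(2 \left(-10\right) - 15\right)^{2} = \left(-20 - 15\right)^{2} = \left(-35\right)^{2} = 1225$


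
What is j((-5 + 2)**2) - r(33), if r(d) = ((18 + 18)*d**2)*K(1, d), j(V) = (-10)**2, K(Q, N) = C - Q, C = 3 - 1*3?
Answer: 39304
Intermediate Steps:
C = 0 (C = 3 - 3 = 0)
K(Q, N) = -Q (K(Q, N) = 0 - Q = -Q)
j(V) = 100
r(d) = -36*d**2 (r(d) = ((18 + 18)*d**2)*(-1*1) = (36*d**2)*(-1) = -36*d**2)
j((-5 + 2)**2) - r(33) = 100 - (-36)*33**2 = 100 - (-36)*1089 = 100 - 1*(-39204) = 100 + 39204 = 39304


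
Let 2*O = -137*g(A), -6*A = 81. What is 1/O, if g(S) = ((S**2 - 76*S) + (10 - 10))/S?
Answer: 4/24523 ≈ 0.00016311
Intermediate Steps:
A = -27/2 (A = -1/6*81 = -27/2 ≈ -13.500)
g(S) = (S**2 - 76*S)/S (g(S) = ((S**2 - 76*S) + 0)/S = (S**2 - 76*S)/S)
O = 24523/4 (O = (-137*(-76 - 27/2))/2 = (-137*(-179/2))/2 = (1/2)*(24523/2) = 24523/4 ≈ 6130.8)
1/O = 1/(24523/4) = 4/24523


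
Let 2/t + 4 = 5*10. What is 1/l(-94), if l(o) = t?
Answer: 23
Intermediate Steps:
t = 1/23 (t = 2/(-4 + 5*10) = 2/(-4 + 50) = 2/46 = 2*(1/46) = 1/23 ≈ 0.043478)
l(o) = 1/23
1/l(-94) = 1/(1/23) = 23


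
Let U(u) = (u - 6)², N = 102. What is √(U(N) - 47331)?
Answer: 33*I*√35 ≈ 195.23*I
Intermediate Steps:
U(u) = (-6 + u)²
√(U(N) - 47331) = √((-6 + 102)² - 47331) = √(96² - 47331) = √(9216 - 47331) = √(-38115) = 33*I*√35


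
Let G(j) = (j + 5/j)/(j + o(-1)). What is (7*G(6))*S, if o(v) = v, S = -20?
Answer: -574/3 ≈ -191.33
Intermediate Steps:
G(j) = (j + 5/j)/(-1 + j) (G(j) = (j + 5/j)/(j - 1) = (j + 5/j)/(-1 + j))
(7*G(6))*S = (7*((5 + 6**2)/(6*(-1 + 6))))*(-20) = (7*((1/6)*(5 + 36)/5))*(-20) = (7*((1/6)*(1/5)*41))*(-20) = (7*(41/30))*(-20) = (287/30)*(-20) = -574/3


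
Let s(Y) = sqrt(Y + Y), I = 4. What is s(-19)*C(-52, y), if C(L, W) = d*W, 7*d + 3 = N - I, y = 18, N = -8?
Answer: -270*I*sqrt(38)/7 ≈ -237.77*I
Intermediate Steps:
s(Y) = sqrt(2)*sqrt(Y) (s(Y) = sqrt(2*Y) = sqrt(2)*sqrt(Y))
d = -15/7 (d = -3/7 + (-8 - 1*4)/7 = -3/7 + (-8 - 4)/7 = -3/7 + (1/7)*(-12) = -3/7 - 12/7 = -15/7 ≈ -2.1429)
C(L, W) = -15*W/7
s(-19)*C(-52, y) = (sqrt(2)*sqrt(-19))*(-15/7*18) = (sqrt(2)*(I*sqrt(19)))*(-270/7) = (I*sqrt(38))*(-270/7) = -270*I*sqrt(38)/7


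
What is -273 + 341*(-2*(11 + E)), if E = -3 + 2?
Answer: -7093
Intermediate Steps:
E = -1
-273 + 341*(-2*(11 + E)) = -273 + 341*(-2*(11 - 1)) = -273 + 341*(-2*10) = -273 + 341*(-20) = -273 - 6820 = -7093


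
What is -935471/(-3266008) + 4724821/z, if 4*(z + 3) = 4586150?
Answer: 33007705919635/7489181698552 ≈ 4.4074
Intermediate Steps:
z = 2293069/2 (z = -3 + (¼)*4586150 = -3 + 2293075/2 = 2293069/2 ≈ 1.1465e+6)
-935471/(-3266008) + 4724821/z = -935471/(-3266008) + 4724821/(2293069/2) = -935471*(-1/3266008) + 4724821*(2/2293069) = 935471/3266008 + 9449642/2293069 = 33007705919635/7489181698552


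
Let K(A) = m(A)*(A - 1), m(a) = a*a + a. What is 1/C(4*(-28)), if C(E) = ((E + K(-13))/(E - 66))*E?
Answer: -89/128576 ≈ -0.00069220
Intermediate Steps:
m(a) = a + a**2 (m(a) = a**2 + a = a + a**2)
K(A) = A*(1 + A)*(-1 + A) (K(A) = (A*(1 + A))*(A - 1) = (A*(1 + A))*(-1 + A) = A*(1 + A)*(-1 + A))
C(E) = E*(-2184 + E)/(-66 + E) (C(E) = ((E + ((-13)**3 - 1*(-13)))/(E - 66))*E = ((E + (-2197 + 13))/(-66 + E))*E = ((E - 2184)/(-66 + E))*E = ((-2184 + E)/(-66 + E))*E = E*(-2184 + E)/(-66 + E))
1/C(4*(-28)) = 1/((4*(-28))*(-2184 + 4*(-28))/(-66 + 4*(-28))) = 1/(-112*(-2184 - 112)/(-66 - 112)) = 1/(-112*(-2296)/(-178)) = 1/(-112*(-1/178)*(-2296)) = 1/(-128576/89) = -89/128576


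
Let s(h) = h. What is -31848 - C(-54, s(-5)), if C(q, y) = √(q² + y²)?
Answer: -31848 - √2941 ≈ -31902.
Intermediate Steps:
-31848 - C(-54, s(-5)) = -31848 - √((-54)² + (-5)²) = -31848 - √(2916 + 25) = -31848 - √2941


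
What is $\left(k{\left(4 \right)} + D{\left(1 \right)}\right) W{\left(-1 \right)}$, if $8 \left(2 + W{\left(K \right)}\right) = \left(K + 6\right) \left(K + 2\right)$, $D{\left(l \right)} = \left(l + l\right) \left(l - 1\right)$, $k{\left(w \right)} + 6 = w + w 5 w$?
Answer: $- \frac{429}{4} \approx -107.25$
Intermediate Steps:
$k{\left(w \right)} = -6 + w + 5 w^{2}$ ($k{\left(w \right)} = -6 + \left(w + w 5 w\right) = -6 + \left(w + 5 w^{2}\right) = -6 + w + 5 w^{2}$)
$D{\left(l \right)} = 2 l \left(-1 + l\right)$
$W{\left(K \right)} = -2 + \frac{\left(2 + K\right) \left(6 + K\right)}{8}$ ($W{\left(K \right)} = -2 + \frac{\left(K + 6\right) \left(K + 2\right)}{8} = -2 + \frac{\left(6 + K\right) \left(2 + K\right)}{8} = -2 + \frac{\left(2 + K\right) \left(6 + K\right)}{8}$)
$\left(k{\left(4 \right)} + D{\left(1 \right)}\right) W{\left(-1 \right)} = \left(\left(-6 + 4 + 5 \cdot 4^{2}\right) + 2 \cdot 1 \left(-1 + 1\right)\right) \left(- \frac{1}{2} - 1 + \frac{\left(-1\right)^{2}}{8}\right) = \left(\left(-6 + 4 + 5 \cdot 16\right) + 2 \cdot 1 \cdot 0\right) \left(- \frac{1}{2} - 1 + \frac{1}{8} \cdot 1\right) = \left(\left(-6 + 4 + 80\right) + 0\right) \left(- \frac{1}{2} - 1 + \frac{1}{8}\right) = \left(78 + 0\right) \left(- \frac{11}{8}\right) = 78 \left(- \frac{11}{8}\right) = - \frac{429}{4}$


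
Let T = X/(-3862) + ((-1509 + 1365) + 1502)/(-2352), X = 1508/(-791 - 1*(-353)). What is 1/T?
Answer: -23681784/13652299 ≈ -1.7346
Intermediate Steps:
X = -754/219 (X = 1508/(-791 + 353) = 1508/(-438) = 1508*(-1/438) = -754/219 ≈ -3.4429)
T = -13652299/23681784 (T = -754/219/(-3862) + ((-1509 + 1365) + 1502)/(-2352) = -754/219*(-1/3862) + (-144 + 1502)*(-1/2352) = 377/422889 + 1358*(-1/2352) = 377/422889 - 97/168 = -13652299/23681784 ≈ -0.57649)
1/T = 1/(-13652299/23681784) = -23681784/13652299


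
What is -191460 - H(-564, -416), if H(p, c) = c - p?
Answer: -191608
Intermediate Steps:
-191460 - H(-564, -416) = -191460 - (-416 - 1*(-564)) = -191460 - (-416 + 564) = -191460 - 1*148 = -191460 - 148 = -191608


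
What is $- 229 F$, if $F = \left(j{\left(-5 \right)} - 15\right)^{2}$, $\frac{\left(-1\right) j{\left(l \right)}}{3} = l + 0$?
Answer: $0$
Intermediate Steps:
$j{\left(l \right)} = - 3 l$ ($j{\left(l \right)} = - 3 \left(l + 0\right) = - 3 l$)
$F = 0$ ($F = \left(\left(-3\right) \left(-5\right) - 15\right)^{2} = \left(15 - 15\right)^{2} = 0^{2} = 0$)
$- 229 F = \left(-229\right) 0 = 0$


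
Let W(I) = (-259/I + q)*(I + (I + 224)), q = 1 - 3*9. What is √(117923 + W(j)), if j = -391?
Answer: √20189675609/391 ≈ 363.40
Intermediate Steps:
q = -26 (q = 1 - 27 = -26)
W(I) = (-26 - 259/I)*(224 + 2*I) (W(I) = (-259/I - 26)*(I + (I + 224)) = (-26 - 259/I)*(I + (224 + I)) = (-26 - 259/I)*(224 + 2*I))
√(117923 + W(j)) = √(117923 + (-6342 - 58016/(-391) - 52*(-391))) = √(117923 + (-6342 - 58016*(-1/391) + 20332)) = √(117923 + (-6342 + 58016/391 + 20332)) = √(117923 + 5528106/391) = √(51635999/391) = √20189675609/391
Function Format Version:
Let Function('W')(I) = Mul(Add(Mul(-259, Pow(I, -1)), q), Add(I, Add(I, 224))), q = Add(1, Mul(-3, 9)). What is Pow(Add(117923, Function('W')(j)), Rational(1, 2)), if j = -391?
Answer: Mul(Rational(1, 391), Pow(20189675609, Rational(1, 2))) ≈ 363.40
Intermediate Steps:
q = -26 (q = Add(1, -27) = -26)
Function('W')(I) = Mul(Add(-26, Mul(-259, Pow(I, -1))), Add(224, Mul(2, I))) (Function('W')(I) = Mul(Add(Mul(-259, Pow(I, -1)), -26), Add(I, Add(I, 224))) = Mul(Add(-26, Mul(-259, Pow(I, -1))), Add(I, Add(224, I))) = Mul(Add(-26, Mul(-259, Pow(I, -1))), Add(224, Mul(2, I))))
Pow(Add(117923, Function('W')(j)), Rational(1, 2)) = Pow(Add(117923, Add(-6342, Mul(-58016, Pow(-391, -1)), Mul(-52, -391))), Rational(1, 2)) = Pow(Add(117923, Add(-6342, Mul(-58016, Rational(-1, 391)), 20332)), Rational(1, 2)) = Pow(Add(117923, Add(-6342, Rational(58016, 391), 20332)), Rational(1, 2)) = Pow(Add(117923, Rational(5528106, 391)), Rational(1, 2)) = Pow(Rational(51635999, 391), Rational(1, 2)) = Mul(Rational(1, 391), Pow(20189675609, Rational(1, 2)))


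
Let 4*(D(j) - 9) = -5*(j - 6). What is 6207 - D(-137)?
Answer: 24077/4 ≈ 6019.3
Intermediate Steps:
D(j) = 33/2 - 5*j/4 (D(j) = 9 + (-5*(j - 6))/4 = 9 + (-5*(-6 + j))/4 = 9 + (30 - 5*j)/4 = 9 + (15/2 - 5*j/4) = 33/2 - 5*j/4)
6207 - D(-137) = 6207 - (33/2 - 5/4*(-137)) = 6207 - (33/2 + 685/4) = 6207 - 1*751/4 = 6207 - 751/4 = 24077/4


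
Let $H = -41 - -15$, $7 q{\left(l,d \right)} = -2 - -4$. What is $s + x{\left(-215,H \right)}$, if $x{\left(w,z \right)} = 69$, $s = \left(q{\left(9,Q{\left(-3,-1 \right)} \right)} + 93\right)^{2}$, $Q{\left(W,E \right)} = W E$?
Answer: $\frac{429790}{49} \approx 8771.2$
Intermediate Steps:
$Q{\left(W,E \right)} = E W$
$q{\left(l,d \right)} = \frac{2}{7}$ ($q{\left(l,d \right)} = \frac{-2 - -4}{7} = \frac{-2 + 4}{7} = \frac{1}{7} \cdot 2 = \frac{2}{7}$)
$s = \frac{426409}{49}$ ($s = \left(\frac{2}{7} + 93\right)^{2} = \left(\frac{653}{7}\right)^{2} = \frac{426409}{49} \approx 8702.2$)
$H = -26$ ($H = -41 + 15 = -26$)
$s + x{\left(-215,H \right)} = \frac{426409}{49} + 69 = \frac{429790}{49}$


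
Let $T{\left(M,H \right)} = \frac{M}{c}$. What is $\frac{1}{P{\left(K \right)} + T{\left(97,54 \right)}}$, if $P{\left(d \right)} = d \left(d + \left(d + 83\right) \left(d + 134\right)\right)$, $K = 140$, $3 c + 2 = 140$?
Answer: $\frac{46}{394398577} \approx 1.1663 \cdot 10^{-7}$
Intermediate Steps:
$c = 46$ ($c = - \frac{2}{3} + \frac{1}{3} \cdot 140 = - \frac{2}{3} + \frac{140}{3} = 46$)
$T{\left(M,H \right)} = \frac{M}{46}$
$P{\left(d \right)} = d \left(d + \left(83 + d\right) \left(134 + d\right)\right)$
$\frac{1}{P{\left(K \right)} + T{\left(97,54 \right)}} = \frac{1}{140 \left(11122 + 140^{2} + 218 \cdot 140\right) + \frac{1}{46} \cdot 97} = \frac{1}{140 \left(11122 + 19600 + 30520\right) + \frac{97}{46}} = \frac{1}{140 \cdot 61242 + \frac{97}{46}} = \frac{1}{8573880 + \frac{97}{46}} = \frac{1}{\frac{394398577}{46}} = \frac{46}{394398577}$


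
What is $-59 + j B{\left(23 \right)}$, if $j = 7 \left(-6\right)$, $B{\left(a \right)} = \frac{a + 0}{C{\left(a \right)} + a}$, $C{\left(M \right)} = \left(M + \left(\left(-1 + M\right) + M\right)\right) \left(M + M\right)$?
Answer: $- \frac{8125}{137} \approx -59.307$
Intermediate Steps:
$C{\left(M \right)} = 2 M \left(-1 + 3 M\right)$ ($C{\left(M \right)} = \left(M + \left(-1 + 2 M\right)\right) 2 M = \left(-1 + 3 M\right) 2 M = 2 M \left(-1 + 3 M\right)$)
$B{\left(a \right)} = \frac{a}{a + 2 a \left(-1 + 3 a\right)}$ ($B{\left(a \right)} = \frac{a + 0}{2 a \left(-1 + 3 a\right) + a} = \frac{a}{a + 2 a \left(-1 + 3 a\right)}$)
$j = -42$
$-59 + j B{\left(23 \right)} = -59 - \frac{42}{-1 + 6 \cdot 23} = -59 - \frac{42}{-1 + 138} = -59 - \frac{42}{137} = - \frac{8125}{137}$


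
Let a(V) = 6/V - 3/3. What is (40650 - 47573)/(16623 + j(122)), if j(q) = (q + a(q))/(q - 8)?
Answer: -3438753/8257409 ≈ -0.41644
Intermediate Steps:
a(V) = -1 + 6/V (a(V) = 6/V - 3*⅓ = 6/V - 1 = -1 + 6/V)
j(q) = (q + (6 - q)/q)/(-8 + q) (j(q) = (q + (6 - q)/q)/(q - 8) = (q + (6 - q)/q)/(-8 + q))
(40650 - 47573)/(16623 + j(122)) = (40650 - 47573)/(16623 + (6 + 122² - 1*122)/(122*(-8 + 122))) = -6923/(16623 + (1/122)*(6 + 14884 - 122)/114) = -6923/(16623 + (1/122)*(1/114)*14768) = -6923/(16623 + 3692/3477) = -6923/57801863/3477 = -6923*3477/57801863 = -3438753/8257409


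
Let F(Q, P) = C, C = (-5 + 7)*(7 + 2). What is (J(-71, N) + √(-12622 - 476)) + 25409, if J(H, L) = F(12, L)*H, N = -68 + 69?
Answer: 24131 + I*√13098 ≈ 24131.0 + 114.45*I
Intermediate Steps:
N = 1
C = 18 (C = 2*9 = 18)
F(Q, P) = 18
J(H, L) = 18*H
(J(-71, N) + √(-12622 - 476)) + 25409 = (18*(-71) + √(-12622 - 476)) + 25409 = (-1278 + √(-13098)) + 25409 = (-1278 + I*√13098) + 25409 = 24131 + I*√13098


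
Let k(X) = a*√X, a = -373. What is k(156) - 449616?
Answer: -449616 - 746*√39 ≈ -4.5428e+5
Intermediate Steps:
k(X) = -373*√X
k(156) - 449616 = -746*√39 - 449616 = -449616 - 746*√39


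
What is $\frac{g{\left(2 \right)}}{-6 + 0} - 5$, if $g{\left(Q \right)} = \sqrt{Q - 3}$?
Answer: $-5 - \frac{i}{6} \approx -5.0 - 0.16667 i$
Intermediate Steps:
$g{\left(Q \right)} = \sqrt{-3 + Q}$
$\frac{g{\left(2 \right)}}{-6 + 0} - 5 = \frac{\sqrt{-3 + 2}}{-6 + 0} - 5 = \frac{\sqrt{-1}}{-6} - 5 = - \frac{i}{6} - 5 = -5 - \frac{i}{6}$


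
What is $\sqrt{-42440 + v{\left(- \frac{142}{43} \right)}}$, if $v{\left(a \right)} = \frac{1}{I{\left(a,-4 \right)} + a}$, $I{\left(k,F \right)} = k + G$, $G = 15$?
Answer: $\frac{i \sqrt{15320797}}{19} \approx 206.01 i$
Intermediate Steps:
$I{\left(k,F \right)} = 15 + k$ ($I{\left(k,F \right)} = k + 15 = 15 + k$)
$v{\left(a \right)} = \frac{1}{15 + 2 a}$ ($v{\left(a \right)} = \frac{1}{\left(15 + a\right) + a} = \frac{1}{15 + 2 a}$)
$\sqrt{-42440 + v{\left(- \frac{142}{43} \right)}} = \sqrt{-42440 + \frac{1}{15 + 2 \left(- \frac{142}{43}\right)}} = \sqrt{-42440 + \frac{1}{15 - \frac{284}{43}}} = \sqrt{-42440 + \frac{1}{\frac{361}{43}}} = \sqrt{-42440 + \frac{43}{361}} = \sqrt{- \frac{15320797}{361}} = \frac{i \sqrt{15320797}}{19}$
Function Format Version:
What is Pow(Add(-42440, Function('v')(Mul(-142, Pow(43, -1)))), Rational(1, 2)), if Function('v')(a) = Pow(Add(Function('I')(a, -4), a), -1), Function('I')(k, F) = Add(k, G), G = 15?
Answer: Mul(Rational(1, 19), I, Pow(15320797, Rational(1, 2))) ≈ Mul(206.01, I)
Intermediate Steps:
Function('I')(k, F) = Add(15, k) (Function('I')(k, F) = Add(k, 15) = Add(15, k))
Function('v')(a) = Pow(Add(15, Mul(2, a)), -1) (Function('v')(a) = Pow(Add(Add(15, a), a), -1) = Pow(Add(15, Mul(2, a)), -1))
Pow(Add(-42440, Function('v')(Mul(-142, Pow(43, -1)))), Rational(1, 2)) = Pow(Add(-42440, Pow(Add(15, Mul(2, Mul(-142, Pow(43, -1)))), -1)), Rational(1, 2)) = Pow(Add(-42440, Pow(Add(15, Mul(2, Mul(-142, Rational(1, 43)))), -1)), Rational(1, 2)) = Pow(Add(-42440, Pow(Add(15, Mul(2, Rational(-142, 43))), -1)), Rational(1, 2)) = Pow(Add(-42440, Pow(Add(15, Rational(-284, 43)), -1)), Rational(1, 2)) = Pow(Add(-42440, Pow(Rational(361, 43), -1)), Rational(1, 2)) = Pow(Add(-42440, Rational(43, 361)), Rational(1, 2)) = Pow(Rational(-15320797, 361), Rational(1, 2)) = Mul(Rational(1, 19), I, Pow(15320797, Rational(1, 2)))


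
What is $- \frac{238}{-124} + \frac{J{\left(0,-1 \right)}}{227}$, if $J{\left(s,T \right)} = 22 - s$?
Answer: $\frac{28377}{14074} \approx 2.0163$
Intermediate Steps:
$- \frac{238}{-124} + \frac{J{\left(0,-1 \right)}}{227} = - \frac{238}{-124} + \frac{22 - 0}{227} = \left(-238\right) \left(- \frac{1}{124}\right) + \left(22 + 0\right) \frac{1}{227} = \frac{119}{62} + 22 \cdot \frac{1}{227} = \frac{119}{62} + \frac{22}{227} = \frac{28377}{14074}$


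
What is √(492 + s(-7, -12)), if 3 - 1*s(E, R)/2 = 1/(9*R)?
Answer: √161358/18 ≈ 22.316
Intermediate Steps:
s(E, R) = 6 - 2/(9*R) (s(E, R) = 6 - 2*1/(9*R) = 6 - 2/(9*R))
√(492 + s(-7, -12)) = √(492 + (6 - 2/9/(-12))) = √(492 + (6 - 2/9*(-1/12))) = √(492 + (6 + 1/54)) = √(492 + 325/54) = √(26893/54) = √161358/18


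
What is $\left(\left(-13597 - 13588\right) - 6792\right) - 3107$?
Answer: $-37084$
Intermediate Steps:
$\left(\left(-13597 - 13588\right) - 6792\right) - 3107 = \left(-27185 - 6792\right) - 3107 = -33977 - 3107 = -37084$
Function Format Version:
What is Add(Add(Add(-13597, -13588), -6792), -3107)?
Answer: -37084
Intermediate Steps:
Add(Add(Add(-13597, -13588), -6792), -3107) = Add(Add(-27185, -6792), -3107) = Add(-33977, -3107) = -37084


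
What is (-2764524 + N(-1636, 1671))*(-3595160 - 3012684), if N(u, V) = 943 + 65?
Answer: 18260882619504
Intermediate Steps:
N(u, V) = 1008
(-2764524 + N(-1636, 1671))*(-3595160 - 3012684) = (-2764524 + 1008)*(-3595160 - 3012684) = -2763516*(-6607844) = 18260882619504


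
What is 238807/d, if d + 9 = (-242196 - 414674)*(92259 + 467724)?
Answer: -238807/367836033219 ≈ -6.4922e-7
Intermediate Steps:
d = -367836033219 (d = -9 + (-242196 - 414674)*(92259 + 467724) = -9 - 656870*559983 = -9 - 367836033210 = -367836033219)
238807/d = 238807/(-367836033219) = 238807*(-1/367836033219) = -238807/367836033219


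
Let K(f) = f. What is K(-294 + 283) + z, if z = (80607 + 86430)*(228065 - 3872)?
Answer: 37448526130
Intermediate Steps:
z = 37448526141 (z = 167037*224193 = 37448526141)
K(-294 + 283) + z = (-294 + 283) + 37448526141 = -11 + 37448526141 = 37448526130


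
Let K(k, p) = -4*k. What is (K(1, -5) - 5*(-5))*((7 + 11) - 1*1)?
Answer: 357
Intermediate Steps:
(K(1, -5) - 5*(-5))*((7 + 11) - 1*1) = (-4*1 - 5*(-5))*((7 + 11) - 1*1) = (-4 + 25)*(18 - 1) = 21*17 = 357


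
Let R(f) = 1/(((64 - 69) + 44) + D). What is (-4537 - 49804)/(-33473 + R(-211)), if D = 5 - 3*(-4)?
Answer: 3043096/1874487 ≈ 1.6234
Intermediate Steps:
D = 17 (D = 5 + 12 = 17)
R(f) = 1/56 (R(f) = 1/(((64 - 69) + 44) + 17) = 1/((-5 + 44) + 17) = 1/(39 + 17) = 1/56)
(-4537 - 49804)/(-33473 + R(-211)) = (-4537 - 49804)/(-33473 + 1/56) = -54341/(-1874487/56) = -54341*(-56/1874487) = 3043096/1874487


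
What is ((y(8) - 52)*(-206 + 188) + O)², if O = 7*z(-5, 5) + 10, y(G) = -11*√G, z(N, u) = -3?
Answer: 1169257 + 732600*√2 ≈ 2.2053e+6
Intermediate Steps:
O = -11 (O = 7*(-3) + 10 = -21 + 10 = -11)
((y(8) - 52)*(-206 + 188) + O)² = ((-22*√2 - 52)*(-206 + 188) - 11)² = ((-22*√2 - 52)*(-18) - 11)² = ((-52 - 22*√2)*(-18) - 11)² = ((936 + 396*√2) - 11)² = (925 + 396*√2)²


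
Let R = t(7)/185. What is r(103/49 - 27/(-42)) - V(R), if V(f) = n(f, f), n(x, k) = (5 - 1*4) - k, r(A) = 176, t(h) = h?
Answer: 32382/185 ≈ 175.04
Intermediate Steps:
n(x, k) = 1 - k (n(x, k) = (5 - 4) - k = 1 - k)
R = 7/185 ≈ 0.037838
V(f) = 1 - f
r(103/49 - 27/(-42)) - V(R) = 176 - (1 - 1*7/185) = 176 - (1 - 7/185) = 176 - 1*178/185 = 176 - 178/185 = 32382/185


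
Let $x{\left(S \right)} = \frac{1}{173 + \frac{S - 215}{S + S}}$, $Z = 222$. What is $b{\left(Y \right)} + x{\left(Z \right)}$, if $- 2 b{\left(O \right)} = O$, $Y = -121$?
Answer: $\frac{9295987}{153638} \approx 60.506$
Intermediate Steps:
$b{\left(O \right)} = - \frac{O}{2}$
$x{\left(S \right)} = \frac{1}{173 + \frac{-215 + S}{2 S}}$
$b{\left(Y \right)} + x{\left(Z \right)} = \left(- \frac{1}{2}\right) \left(-121\right) + 2 \cdot 222 \frac{1}{-215 + 347 \cdot 222} = \frac{121}{2} + 2 \cdot 222 \frac{1}{-215 + 77034} = \frac{121}{2} + 2 \cdot 222 \cdot \frac{1}{76819} = \frac{121}{2} + \frac{444}{76819} = \frac{9295987}{153638}$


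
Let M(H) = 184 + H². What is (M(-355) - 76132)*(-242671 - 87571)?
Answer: -16537528634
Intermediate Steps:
(M(-355) - 76132)*(-242671 - 87571) = ((184 + (-355)²) - 76132)*(-242671 - 87571) = ((184 + 126025) - 76132)*(-330242) = (126209 - 76132)*(-330242) = 50077*(-330242) = -16537528634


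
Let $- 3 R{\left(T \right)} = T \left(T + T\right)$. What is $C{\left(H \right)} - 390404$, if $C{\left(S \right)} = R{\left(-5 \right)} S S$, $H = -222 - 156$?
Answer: $-2771804$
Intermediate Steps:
$H = -378$
$R{\left(T \right)} = - \frac{2 T^{2}}{3}$ ($R{\left(T \right)} = - \frac{T \left(T + T\right)}{3} = - \frac{T 2 T}{3} = - \frac{2 T^{2}}{3}$)
$C{\left(S \right)} = - \frac{50 S^{2}}{3}$ ($C{\left(S \right)} = - \frac{2 \left(-5\right)^{2}}{3} S S = \left(- \frac{2}{3}\right) 25 S S = - \frac{50 S}{3} S = - \frac{50 S^{2}}{3}$)
$C{\left(H \right)} - 390404 = - \frac{50 \left(-378\right)^{2}}{3} - 390404 = \left(- \frac{50}{3}\right) 142884 - 390404 = -2381400 - 390404 = -2771804$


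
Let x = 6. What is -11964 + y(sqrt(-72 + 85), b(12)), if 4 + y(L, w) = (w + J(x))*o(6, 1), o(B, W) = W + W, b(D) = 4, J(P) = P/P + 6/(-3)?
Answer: -11962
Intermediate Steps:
J(P) = -1 (J(P) = 1 + 6*(-1/3) = 1 - 2 = -1)
o(B, W) = 2*W
y(L, w) = -6 + 2*w (y(L, w) = -4 + (w - 1)*(2*1) = -4 + (-1 + w)*2 = -4 + (-2 + 2*w) = -6 + 2*w)
-11964 + y(sqrt(-72 + 85), b(12)) = -11964 + (-6 + 2*4) = -11964 + (-6 + 8) = -11964 + 2 = -11962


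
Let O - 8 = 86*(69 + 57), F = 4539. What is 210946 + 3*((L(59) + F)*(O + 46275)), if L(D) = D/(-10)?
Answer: 7769893627/10 ≈ 7.7699e+8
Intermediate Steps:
O = 10844 (O = 8 + 86*(69 + 57) = 8 + 86*126 = 8 + 10836 = 10844)
L(D) = -D/10 (L(D) = D*(-⅒) = -D/10)
210946 + 3*((L(59) + F)*(O + 46275)) = 210946 + 3*((-⅒*59 + 4539)*(10844 + 46275)) = 210946 + 3*((-59/10 + 4539)*57119) = 210946 + 3*((45331/10)*57119) = 210946 + 3*(2589261389/10) = 210946 + 7767784167/10 = 7769893627/10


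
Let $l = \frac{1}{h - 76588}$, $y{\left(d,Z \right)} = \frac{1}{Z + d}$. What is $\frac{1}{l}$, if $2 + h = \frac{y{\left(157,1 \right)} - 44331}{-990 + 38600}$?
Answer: $- \frac{455133888497}{5942380} \approx -76591.0$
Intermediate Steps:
$h = - \frac{18889057}{5942380}$ ($h = -2 + \frac{\frac{1}{1 + 157} - 44331}{-990 + 38600} = -2 + \frac{\frac{1}{158} - 44331}{37610} = -2 + \left(\frac{1}{158} - 44331\right) \frac{1}{37610} = -2 - \frac{7004297}{5942380} = - \frac{18889057}{5942380} \approx -3.1787$)
$l = - \frac{5942380}{455133888497}$ ($l = \frac{1}{- \frac{18889057}{5942380} - 76588} = \frac{1}{- \frac{455133888497}{5942380}} = - \frac{5942380}{455133888497} \approx -1.3056 \cdot 10^{-5}$)
$\frac{1}{l} = \frac{1}{- \frac{5942380}{455133888497}} = - \frac{455133888497}{5942380}$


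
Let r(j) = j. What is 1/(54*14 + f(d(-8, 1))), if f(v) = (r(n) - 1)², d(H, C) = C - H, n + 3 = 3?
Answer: 1/757 ≈ 0.0013210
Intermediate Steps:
n = 0 (n = -3 + 3 = 0)
f(v) = 1 (f(v) = (0 - 1)² = (-1)² = 1)
1/(54*14 + f(d(-8, 1))) = 1/(54*14 + 1) = 1/(756 + 1) = 1/757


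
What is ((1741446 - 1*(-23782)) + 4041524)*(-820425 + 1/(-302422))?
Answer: -720369885904028976/151211 ≈ -4.7640e+12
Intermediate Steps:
((1741446 - 1*(-23782)) + 4041524)*(-820425 + 1/(-302422)) = ((1741446 + 23782) + 4041524)*(-820425 - 1/302422) = (1765228 + 4041524)*(-248114569351/302422) = 5806752*(-248114569351/302422) = -720369885904028976/151211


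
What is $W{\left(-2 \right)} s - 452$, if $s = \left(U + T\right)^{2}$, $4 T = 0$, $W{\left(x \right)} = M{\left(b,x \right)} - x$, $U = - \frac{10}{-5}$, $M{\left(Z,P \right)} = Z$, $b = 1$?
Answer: $-440$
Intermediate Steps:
$U = 2$ ($U = \left(-10\right) \left(- \frac{1}{5}\right) = 2$)
$W{\left(x \right)} = 1 - x$
$T = 0$ ($T = \frac{1}{4} \cdot 0 = 0$)
$s = 4$ ($s = \left(2 + 0\right)^{2} = 2^{2} = 4$)
$W{\left(-2 \right)} s - 452 = \left(1 - -2\right) 4 - 452 = \left(1 + 2\right) 4 - 452 = 3 \cdot 4 - 452 = 12 - 452 = -440$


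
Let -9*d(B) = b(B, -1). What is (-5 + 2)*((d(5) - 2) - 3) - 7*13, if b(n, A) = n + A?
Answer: -224/3 ≈ -74.667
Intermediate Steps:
b(n, A) = A + n
d(B) = ⅑ - B/9 (d(B) = -(-1 + B)/9 = ⅑ - B/9)
(-5 + 2)*((d(5) - 2) - 3) - 7*13 = (-5 + 2)*(((⅑ - ⅑*5) - 2) - 3) - 7*13 = -3*(((⅑ - 5/9) - 2) - 3) - 91 = -3*((-4/9 - 2) - 3) - 91 = -3*(-22/9 - 3) - 91 = -3*(-49/9) - 91 = 49/3 - 91 = -224/3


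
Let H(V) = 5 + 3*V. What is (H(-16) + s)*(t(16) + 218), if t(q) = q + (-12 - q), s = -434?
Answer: -98262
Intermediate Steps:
t(q) = -12
(H(-16) + s)*(t(16) + 218) = ((5 + 3*(-16)) - 434)*(-12 + 218) = ((5 - 48) - 434)*206 = (-43 - 434)*206 = -477*206 = -98262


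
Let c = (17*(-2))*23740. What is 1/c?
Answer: -1/807160 ≈ -1.2389e-6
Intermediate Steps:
c = -807160 (c = -34*23740 = -807160)
1/c = 1/(-807160) = -1/807160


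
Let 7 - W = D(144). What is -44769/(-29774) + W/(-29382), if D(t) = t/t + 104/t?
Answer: 11837210557/7873377012 ≈ 1.5034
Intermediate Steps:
D(t) = 1 + 104/t
W = 95/18 (W = 7 - (104 + 144)/144 = 7 - 248/144 = 7 - 1*31/18 = 7 - 31/18 = 95/18 ≈ 5.2778)
-44769/(-29774) + W/(-29382) = -44769/(-29774) + (95/18)/(-29382) = -44769*(-1/29774) + (95/18)*(-1/29382) = 44769/29774 - 95/528876 = 11837210557/7873377012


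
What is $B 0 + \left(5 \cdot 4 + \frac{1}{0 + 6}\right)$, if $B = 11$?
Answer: $\frac{121}{6} \approx 20.167$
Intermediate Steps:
$B 0 + \left(5 \cdot 4 + \frac{1}{0 + 6}\right) = 11 \cdot 0 + \left(5 \cdot 4 + \frac{1}{0 + 6}\right) = 0 + \left(20 + \frac{1}{6}\right) = 0 + \frac{121}{6} = \frac{121}{6}$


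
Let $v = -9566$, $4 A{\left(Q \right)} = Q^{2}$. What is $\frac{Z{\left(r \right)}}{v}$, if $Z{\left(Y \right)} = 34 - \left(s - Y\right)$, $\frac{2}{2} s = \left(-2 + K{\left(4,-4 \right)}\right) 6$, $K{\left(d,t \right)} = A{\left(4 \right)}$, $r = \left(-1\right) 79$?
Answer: $\frac{57}{9566} \approx 0.0059586$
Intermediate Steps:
$A{\left(Q \right)} = \frac{Q^{2}}{4}$
$r = -79$
$K{\left(d,t \right)} = 4$ ($K{\left(d,t \right)} = \frac{4^{2}}{4} = \frac{1}{4} \cdot 16 = 4$)
$s = 12$ ($s = \left(-2 + 4\right) 6 = 2 \cdot 6 = 12$)
$Z{\left(Y \right)} = 22 + Y$ ($Z{\left(Y \right)} = 34 - \left(12 - Y\right) = 34 + \left(-12 + Y\right) = 22 + Y$)
$\frac{Z{\left(r \right)}}{v} = \frac{22 - 79}{-9566} = \left(-57\right) \left(- \frac{1}{9566}\right) = \frac{57}{9566}$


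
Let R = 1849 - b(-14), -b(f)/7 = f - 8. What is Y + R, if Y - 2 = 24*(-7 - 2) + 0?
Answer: 1481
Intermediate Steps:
b(f) = 56 - 7*f (b(f) = -7*(f - 8) = -7*(-8 + f) = 56 - 7*f)
Y = -214 (Y = 2 + (24*(-7 - 2) + 0) = 2 + (24*(-9) + 0) = 2 + (-216 + 0) = 2 - 216 = -214)
R = 1695 (R = 1849 - (56 - 7*(-14)) = 1849 - (56 + 98) = 1849 - 1*154 = 1849 - 154 = 1695)
Y + R = -214 + 1695 = 1481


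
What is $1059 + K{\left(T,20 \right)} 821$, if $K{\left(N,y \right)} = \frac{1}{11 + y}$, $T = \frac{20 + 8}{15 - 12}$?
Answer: $\frac{33650}{31} \approx 1085.5$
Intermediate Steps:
$T = \frac{28}{3} \approx 9.3333$
$1059 + K{\left(T,20 \right)} 821 = 1059 + \frac{1}{11 + 20} \cdot 821 = 1059 + \frac{1}{31} \cdot 821 = 1059 + \frac{821}{31} = \frac{33650}{31}$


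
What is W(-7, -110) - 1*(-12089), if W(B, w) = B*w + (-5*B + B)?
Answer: 12887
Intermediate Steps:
W(B, w) = -4*B + B*w (W(B, w) = B*w - 4*B = -4*B + B*w)
W(-7, -110) - 1*(-12089) = -7*(-4 - 110) - 1*(-12089) = -7*(-114) + 12089 = 798 + 12089 = 12887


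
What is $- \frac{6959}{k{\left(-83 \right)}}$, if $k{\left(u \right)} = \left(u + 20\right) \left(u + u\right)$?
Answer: $- \frac{6959}{10458} \approx -0.66542$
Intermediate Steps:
$k{\left(u \right)} = 2 u \left(20 + u\right)$ ($k{\left(u \right)} = \left(20 + u\right) 2 u = 2 u \left(20 + u\right)$)
$- \frac{6959}{k{\left(-83 \right)}} = - \frac{6959}{2 \left(-83\right) \left(20 - 83\right)} = - \frac{6959}{2 \left(-83\right) \left(-63\right)} = - \frac{6959}{10458}$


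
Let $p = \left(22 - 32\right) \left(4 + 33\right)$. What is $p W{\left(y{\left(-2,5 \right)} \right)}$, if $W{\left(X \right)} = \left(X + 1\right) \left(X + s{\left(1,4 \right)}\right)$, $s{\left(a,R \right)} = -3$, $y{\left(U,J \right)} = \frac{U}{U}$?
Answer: $1480$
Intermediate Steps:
$y{\left(U,J \right)} = 1$
$W{\left(X \right)} = \left(1 + X\right) \left(-3 + X\right)$ ($W{\left(X \right)} = \left(X + 1\right) \left(X - 3\right) = \left(1 + X\right) \left(-3 + X\right)$)
$p = -370$ ($p = \left(-10\right) 37 = -370$)
$p W{\left(y{\left(-2,5 \right)} \right)} = - 370 \left(-3 + 1^{2} - 2\right) = - 370 \left(-3 + 1 - 2\right) = \left(-370\right) \left(-4\right) = 1480$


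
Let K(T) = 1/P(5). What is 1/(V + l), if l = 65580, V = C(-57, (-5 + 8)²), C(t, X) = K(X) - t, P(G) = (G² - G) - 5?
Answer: 15/984556 ≈ 1.5235e-5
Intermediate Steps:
P(G) = -5 + G² - G
K(T) = 1/15 (K(T) = 1/(-5 + 5² - 1*5) = 1/(-5 + 25 - 5) = 1/15)
C(t, X) = 1/15 - t
V = 856/15 (V = 1/15 - 1*(-57) = 1/15 + 57 = 856/15 ≈ 57.067)
1/(V + l) = 1/(856/15 + 65580) = 1/(984556/15) = 15/984556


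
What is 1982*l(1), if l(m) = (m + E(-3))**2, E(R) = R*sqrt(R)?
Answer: -51532 - 11892*I*sqrt(3) ≈ -51532.0 - 20598.0*I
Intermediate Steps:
E(R) = R**(3/2)
l(m) = (m - 3*I*sqrt(3))**2 (l(m) = (m + (-3)**(3/2))**2 = (m - 3*I*sqrt(3))**2)
1982*l(1) = 1982*(1 - 3*I*sqrt(3))**2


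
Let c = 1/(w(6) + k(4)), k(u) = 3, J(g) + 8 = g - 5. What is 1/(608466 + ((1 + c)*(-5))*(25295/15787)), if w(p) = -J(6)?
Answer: 31574/19211427239 ≈ 1.6435e-6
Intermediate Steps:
J(g) = -13 + g (J(g) = -8 + (g - 5) = -8 + (-5 + g) = -13 + g)
w(p) = 7 (w(p) = -(-13 + 6) = -1*(-7) = 7)
c = 1/10 (c = 1/(7 + 3) = 1/10 ≈ 0.10000)
1/(608466 + ((1 + c)*(-5))*(25295/15787)) = 1/(608466 + ((1 + 1/10)*(-5))*(25295/15787)) = 1/(608466 + ((11/10)*(-5))*(25295*(1/15787))) = 1/(608466 - 11/2*25295/15787) = 1/(608466 - 278245/31574) = 1/(19211427239/31574) = 31574/19211427239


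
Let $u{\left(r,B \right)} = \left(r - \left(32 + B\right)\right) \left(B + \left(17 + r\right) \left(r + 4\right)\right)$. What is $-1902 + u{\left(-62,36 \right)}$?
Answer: $-345882$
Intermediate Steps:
$u{\left(r,B \right)} = \left(B + \left(4 + r\right) \left(17 + r\right)\right) \left(-32 + r - B\right)$ ($u{\left(r,B \right)} = \left(-32 + r - B\right) \left(B + \left(17 + r\right) \left(4 + r\right)\right) = \left(-32 + r - B\right) \left(B + \left(4 + r\right) \left(17 + r\right)\right) = \left(B + \left(4 + r\right) \left(17 + r\right)\right) \left(-32 + r - B\right)$)
$-1902 + u{\left(-62,36 \right)} = -1902 - \left(-30376 - 44640 + 180668 + 238328\right) = -1902 - \left(205596 + 138384\right) = -1902 - 343980 = -345882$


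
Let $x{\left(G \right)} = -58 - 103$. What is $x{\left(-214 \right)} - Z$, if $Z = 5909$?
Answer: $-6070$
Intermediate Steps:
$x{\left(G \right)} = -161$
$x{\left(-214 \right)} - Z = -161 - 5909 = -6070$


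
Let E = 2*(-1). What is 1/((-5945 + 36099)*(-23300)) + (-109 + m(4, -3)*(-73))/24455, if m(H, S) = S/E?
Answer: -30703109231/3436358886200 ≈ -0.0089348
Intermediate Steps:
E = -2
m(H, S) = -S/2 (m(H, S) = S/(-2) = S*(-½) = -S/2)
1/((-5945 + 36099)*(-23300)) + (-109 + m(4, -3)*(-73))/24455 = 1/((-5945 + 36099)*(-23300)) + (-109 - ½*(-3)*(-73))/24455 = -1/23300/30154 + (-109 + (3/2)*(-73))*(1/24455) = (1/30154)*(-1/23300) + (-109 - 219/2)*(1/24455) = -1/702588200 - 437/2*1/24455 = -1/702588200 - 437/48910 = -30703109231/3436358886200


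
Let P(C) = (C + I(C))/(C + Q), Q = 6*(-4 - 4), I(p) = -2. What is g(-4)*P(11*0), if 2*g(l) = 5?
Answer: 5/48 ≈ 0.10417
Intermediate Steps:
g(l) = 5/2 (g(l) = (½)*5 = 5/2)
Q = -48 (Q = 6*(-8) = -48)
P(C) = (-2 + C)/(-48 + C) (P(C) = (C - 2)/(C - 48) = (-2 + C)/(-48 + C))
g(-4)*P(11*0) = 5*((-2 + 11*0)/(-48 + 11*0))/2 = 5*((-2 + 0)/(-48 + 0))/2 = 5*(-2/(-48))/2 = 5*(-1/48*(-2))/2 = (5/2)*(1/24) = 5/48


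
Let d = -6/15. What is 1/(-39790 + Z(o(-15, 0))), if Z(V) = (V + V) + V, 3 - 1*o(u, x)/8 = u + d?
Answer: -5/196742 ≈ -2.5414e-5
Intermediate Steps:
d = -⅖ (d = -6*1/15 = -⅖ ≈ -0.40000)
o(u, x) = 136/5 - 8*u (o(u, x) = 24 - 8*(u - ⅖) = 24 - 8*(-⅖ + u) = 24 + (16/5 - 8*u) = 136/5 - 8*u)
Z(V) = 3*V (Z(V) = 2*V + V = 3*V)
1/(-39790 + Z(o(-15, 0))) = 1/(-39790 + 3*(136/5 - 8*(-15))) = 1/(-39790 + 3*(136/5 + 120)) = 1/(-39790 + 3*(736/5)) = 1/(-39790 + 2208/5) = 1/(-196742/5) = -5/196742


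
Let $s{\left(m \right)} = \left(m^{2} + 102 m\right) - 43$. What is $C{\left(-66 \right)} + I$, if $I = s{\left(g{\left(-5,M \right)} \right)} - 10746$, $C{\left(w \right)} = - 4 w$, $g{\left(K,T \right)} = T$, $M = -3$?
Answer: $-10822$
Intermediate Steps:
$s{\left(m \right)} = -43 + m^{2} + 102 m$
$I = -11086$ ($I = \left(-43 + \left(-3\right)^{2} + 102 \left(-3\right)\right) - 10746 = \left(-43 + 9 - 306\right) - 10746 = -340 - 10746 = -11086$)
$C{\left(-66 \right)} + I = \left(-4\right) \left(-66\right) - 11086 = 264 - 11086 = -10822$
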